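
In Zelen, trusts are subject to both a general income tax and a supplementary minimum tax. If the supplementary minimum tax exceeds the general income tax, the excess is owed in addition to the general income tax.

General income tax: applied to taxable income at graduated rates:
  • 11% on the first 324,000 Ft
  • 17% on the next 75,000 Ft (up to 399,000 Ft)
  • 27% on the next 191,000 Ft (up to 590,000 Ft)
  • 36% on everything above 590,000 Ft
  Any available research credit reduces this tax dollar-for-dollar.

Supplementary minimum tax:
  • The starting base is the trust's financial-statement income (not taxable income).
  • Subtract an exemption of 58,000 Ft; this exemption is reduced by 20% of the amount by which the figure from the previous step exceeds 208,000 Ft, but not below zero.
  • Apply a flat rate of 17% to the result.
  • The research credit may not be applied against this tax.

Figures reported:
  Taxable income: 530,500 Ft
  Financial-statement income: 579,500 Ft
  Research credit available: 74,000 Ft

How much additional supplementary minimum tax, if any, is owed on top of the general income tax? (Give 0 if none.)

88,620 Ft

General income tax:
  324,000 Ft × 11% = 35,640 Ft
  75,000 Ft × 17% = 12,750 Ft
  131,500 Ft × 27% = 35,505 Ft
  → 83,895 Ft
  Less research credit 74,000 Ft → 9,895 Ft

Supplementary minimum tax:
  Base (financial-statement income): 579,500 Ft
  Exemption: 20% × (579,500 Ft − 208,000 Ft) = 74,300 Ft ≥ 58,000 Ft, so the exemption is fully phased out
  Base: 579,500 Ft − 0 Ft = 579,500 Ft
  579,500 Ft × 17% = 98,515 Ft

Excess of supplementary minimum tax over general income tax: 98,515 Ft − 9,895 Ft = 88,620 Ft.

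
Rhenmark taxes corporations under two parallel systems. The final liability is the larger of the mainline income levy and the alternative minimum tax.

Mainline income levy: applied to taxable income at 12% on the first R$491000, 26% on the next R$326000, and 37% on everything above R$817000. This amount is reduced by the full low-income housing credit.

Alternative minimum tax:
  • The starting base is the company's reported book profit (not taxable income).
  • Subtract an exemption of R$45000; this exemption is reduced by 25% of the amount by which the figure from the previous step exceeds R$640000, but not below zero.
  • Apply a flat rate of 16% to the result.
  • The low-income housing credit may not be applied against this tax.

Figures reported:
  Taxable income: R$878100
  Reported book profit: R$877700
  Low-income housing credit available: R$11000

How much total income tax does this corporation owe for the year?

Alternative minimum tax:
  Base (reported book profit): R$877700
  Exemption: 25% × (R$877700 − R$640000) = R$59425 ≥ R$45000, so the exemption is fully phased out
  Base: R$877700 − R$0 = R$877700
  R$877700 × 16% = R$140432

Mainline income levy:
  R$491000 × 12% = R$58920
  R$326000 × 26% = R$84760
  R$61100 × 37% = R$22607
  → R$166287
  Less low-income housing credit R$11000 → R$155287

R$155287 > R$140432, so the mainline income levy governs.

R$155287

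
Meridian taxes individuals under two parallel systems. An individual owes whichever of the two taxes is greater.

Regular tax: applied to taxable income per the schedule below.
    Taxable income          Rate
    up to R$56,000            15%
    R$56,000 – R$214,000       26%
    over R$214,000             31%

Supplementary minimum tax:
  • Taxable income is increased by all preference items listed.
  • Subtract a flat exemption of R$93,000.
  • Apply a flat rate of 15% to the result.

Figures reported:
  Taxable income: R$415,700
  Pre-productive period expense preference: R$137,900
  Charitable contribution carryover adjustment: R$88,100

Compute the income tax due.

Supplementary minimum tax:
  Adjusted income: R$415,700 + R$137,900 + R$88,100 = R$641,700
  Less exemption R$93,000 → base R$548,700
  R$548,700 × 15% = R$82,305

Regular tax:
  R$56,000 × 15% = R$8,400
  R$158,000 × 26% = R$41,080
  R$201,700 × 31% = R$62,527
  → R$112,007

R$112,007 > R$82,305, so the regular tax governs.

R$112,007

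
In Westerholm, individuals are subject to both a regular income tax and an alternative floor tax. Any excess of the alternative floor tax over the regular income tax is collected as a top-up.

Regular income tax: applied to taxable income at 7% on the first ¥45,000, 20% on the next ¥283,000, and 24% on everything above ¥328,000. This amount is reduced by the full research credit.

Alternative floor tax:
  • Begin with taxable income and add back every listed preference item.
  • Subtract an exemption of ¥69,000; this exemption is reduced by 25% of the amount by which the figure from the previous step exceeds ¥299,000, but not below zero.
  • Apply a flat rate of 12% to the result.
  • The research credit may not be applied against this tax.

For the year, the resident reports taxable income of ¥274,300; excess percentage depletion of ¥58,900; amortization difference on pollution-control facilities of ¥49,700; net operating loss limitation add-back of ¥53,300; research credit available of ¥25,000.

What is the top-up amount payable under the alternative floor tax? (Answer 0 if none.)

¥24,170

Regular income tax:
  ¥45,000 × 7% = ¥3,150
  ¥229,300 × 20% = ¥45,860
  → ¥49,010
  Less research credit ¥25,000 → ¥24,010

Alternative floor tax:
  Adjusted income: ¥274,300 + ¥58,900 + ¥49,700 + ¥53,300 = ¥436,200
  Exemption: ¥69,000 − 25% × (¥436,200 − ¥299,000) = ¥69,000 − ¥34,300 = ¥34,700
  Base: ¥436,200 − ¥34,700 = ¥401,500
  ¥401,500 × 12% = ¥48,180

Excess of alternative floor tax over regular income tax: ¥48,180 − ¥24,010 = ¥24,170.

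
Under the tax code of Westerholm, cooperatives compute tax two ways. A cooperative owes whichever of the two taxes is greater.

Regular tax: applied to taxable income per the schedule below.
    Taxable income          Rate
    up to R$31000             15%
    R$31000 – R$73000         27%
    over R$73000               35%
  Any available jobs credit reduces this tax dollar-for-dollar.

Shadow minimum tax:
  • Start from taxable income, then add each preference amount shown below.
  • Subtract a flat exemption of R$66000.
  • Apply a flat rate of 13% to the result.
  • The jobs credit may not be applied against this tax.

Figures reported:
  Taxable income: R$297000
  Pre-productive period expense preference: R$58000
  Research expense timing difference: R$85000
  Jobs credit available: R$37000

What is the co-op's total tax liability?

Regular tax:
  R$31000 × 15% = R$4650
  R$42000 × 27% = R$11340
  R$224000 × 35% = R$78400
  → R$94390
  Less jobs credit R$37000 → R$57390

Shadow minimum tax:
  Adjusted income: R$297000 + R$58000 + R$85000 = R$440000
  Less exemption R$66000 → base R$374000
  R$374000 × 13% = R$48620

R$57390 > R$48620, so the regular tax governs.

R$57390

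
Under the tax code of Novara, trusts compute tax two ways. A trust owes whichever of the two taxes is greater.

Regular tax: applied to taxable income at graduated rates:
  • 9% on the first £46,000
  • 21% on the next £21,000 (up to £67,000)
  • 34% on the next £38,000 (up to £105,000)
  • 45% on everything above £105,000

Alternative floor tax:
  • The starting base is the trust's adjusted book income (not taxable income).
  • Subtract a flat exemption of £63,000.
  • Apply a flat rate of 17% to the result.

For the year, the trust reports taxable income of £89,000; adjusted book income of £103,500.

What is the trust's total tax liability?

£16,030

Regular tax:
  £46,000 × 9% = £4,140
  £21,000 × 21% = £4,410
  £22,000 × 34% = £7,480
  → £16,030

Alternative floor tax:
  Base (adjusted book income): £103,500
  Less exemption £63,000 → base £40,500
  £40,500 × 17% = £6,885

£16,030 > £6,885, so the regular tax governs.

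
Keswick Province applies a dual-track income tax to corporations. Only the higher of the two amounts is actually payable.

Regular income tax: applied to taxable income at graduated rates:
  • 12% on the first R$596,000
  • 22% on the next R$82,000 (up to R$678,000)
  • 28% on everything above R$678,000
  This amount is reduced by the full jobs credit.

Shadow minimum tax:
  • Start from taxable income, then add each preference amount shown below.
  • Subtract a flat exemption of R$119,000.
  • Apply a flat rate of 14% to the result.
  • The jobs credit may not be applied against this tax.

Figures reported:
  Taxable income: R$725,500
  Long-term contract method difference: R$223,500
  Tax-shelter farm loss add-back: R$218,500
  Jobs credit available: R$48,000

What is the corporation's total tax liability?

R$146,790

Regular income tax:
  R$596,000 × 12% = R$71,520
  R$82,000 × 22% = R$18,040
  R$47,500 × 28% = R$13,300
  → R$102,860
  Less jobs credit R$48,000 → R$54,860

Shadow minimum tax:
  Adjusted income: R$725,500 + R$223,500 + R$218,500 = R$1,167,500
  Less exemption R$119,000 → base R$1,048,500
  R$1,048,500 × 14% = R$146,790

R$146,790 > R$54,860, so the shadow minimum tax is the binding amount.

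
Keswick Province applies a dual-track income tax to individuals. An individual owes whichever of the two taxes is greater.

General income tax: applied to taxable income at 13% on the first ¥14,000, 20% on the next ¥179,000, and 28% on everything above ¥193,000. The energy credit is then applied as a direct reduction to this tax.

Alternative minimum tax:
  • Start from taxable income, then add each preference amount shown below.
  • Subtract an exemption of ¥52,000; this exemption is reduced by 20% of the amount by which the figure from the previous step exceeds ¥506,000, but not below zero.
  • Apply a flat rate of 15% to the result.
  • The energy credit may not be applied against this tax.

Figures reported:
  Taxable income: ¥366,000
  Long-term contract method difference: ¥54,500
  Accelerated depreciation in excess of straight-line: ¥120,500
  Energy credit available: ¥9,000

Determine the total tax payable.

¥77,060

General income tax:
  ¥14,000 × 13% = ¥1,820
  ¥179,000 × 20% = ¥35,800
  ¥173,000 × 28% = ¥48,440
  → ¥86,060
  Less energy credit ¥9,000 → ¥77,060

Alternative minimum tax:
  Adjusted income: ¥366,000 + ¥54,500 + ¥120,500 = ¥541,000
  Exemption: ¥52,000 − 20% × (¥541,000 − ¥506,000) = ¥52,000 − ¥7,000 = ¥45,000
  Base: ¥541,000 − ¥45,000 = ¥496,000
  ¥496,000 × 15% = ¥74,400

¥77,060 > ¥74,400, so the general income tax governs.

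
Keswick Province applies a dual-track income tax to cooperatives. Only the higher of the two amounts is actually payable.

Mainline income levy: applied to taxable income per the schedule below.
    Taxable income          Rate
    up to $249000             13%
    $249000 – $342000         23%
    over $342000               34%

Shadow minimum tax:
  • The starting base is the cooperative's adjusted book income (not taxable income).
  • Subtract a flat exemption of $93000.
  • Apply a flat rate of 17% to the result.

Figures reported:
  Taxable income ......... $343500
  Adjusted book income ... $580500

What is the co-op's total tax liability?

Mainline income levy:
  $249000 × 13% = $32370
  $93000 × 23% = $21390
  $1500 × 34% = $510
  → $54270

Shadow minimum tax:
  Base (adjusted book income): $580500
  Less exemption $93000 → base $487500
  $487500 × 17% = $82875

$82875 > $54270, so the shadow minimum tax is the binding amount.

$82875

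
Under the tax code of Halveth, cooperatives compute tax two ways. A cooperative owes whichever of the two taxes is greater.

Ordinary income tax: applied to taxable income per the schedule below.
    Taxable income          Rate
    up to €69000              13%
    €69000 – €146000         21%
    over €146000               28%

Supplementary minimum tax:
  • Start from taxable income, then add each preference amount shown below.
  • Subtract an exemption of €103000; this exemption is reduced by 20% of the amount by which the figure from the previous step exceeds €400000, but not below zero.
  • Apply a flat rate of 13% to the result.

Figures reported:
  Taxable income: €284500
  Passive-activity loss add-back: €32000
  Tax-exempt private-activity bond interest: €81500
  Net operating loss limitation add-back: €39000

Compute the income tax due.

Supplementary minimum tax:
  Adjusted income: €284500 + €32000 + €81500 + €39000 = €437000
  Exemption: €103000 − 20% × (€437000 − €400000) = €103000 − €7400 = €95600
  Base: €437000 − €95600 = €341400
  €341400 × 13% = €44382

Ordinary income tax:
  €69000 × 13% = €8970
  €77000 × 21% = €16170
  €138500 × 28% = €38780
  → €63920

€63920 > €44382, so the ordinary income tax governs.

€63920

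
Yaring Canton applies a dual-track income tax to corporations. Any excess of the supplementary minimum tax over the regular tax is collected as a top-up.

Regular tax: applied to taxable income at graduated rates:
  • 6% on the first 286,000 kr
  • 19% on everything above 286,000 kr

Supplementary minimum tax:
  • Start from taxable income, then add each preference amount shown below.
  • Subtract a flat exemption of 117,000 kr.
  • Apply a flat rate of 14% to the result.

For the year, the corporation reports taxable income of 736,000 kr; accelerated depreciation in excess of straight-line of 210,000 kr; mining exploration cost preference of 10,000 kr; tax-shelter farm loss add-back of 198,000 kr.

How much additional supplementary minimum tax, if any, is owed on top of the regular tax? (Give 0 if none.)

Supplementary minimum tax:
  Adjusted income: 736,000 kr + 210,000 kr + 10,000 kr + 198,000 kr = 1,154,000 kr
  Less exemption 117,000 kr → base 1,037,000 kr
  1,037,000 kr × 14% = 145,180 kr

Regular tax:
  286,000 kr × 6% = 17,160 kr
  450,000 kr × 19% = 85,500 kr
  → 102,660 kr

Excess of supplementary minimum tax over regular tax: 145,180 kr − 102,660 kr = 42,520 kr.

42,520 kr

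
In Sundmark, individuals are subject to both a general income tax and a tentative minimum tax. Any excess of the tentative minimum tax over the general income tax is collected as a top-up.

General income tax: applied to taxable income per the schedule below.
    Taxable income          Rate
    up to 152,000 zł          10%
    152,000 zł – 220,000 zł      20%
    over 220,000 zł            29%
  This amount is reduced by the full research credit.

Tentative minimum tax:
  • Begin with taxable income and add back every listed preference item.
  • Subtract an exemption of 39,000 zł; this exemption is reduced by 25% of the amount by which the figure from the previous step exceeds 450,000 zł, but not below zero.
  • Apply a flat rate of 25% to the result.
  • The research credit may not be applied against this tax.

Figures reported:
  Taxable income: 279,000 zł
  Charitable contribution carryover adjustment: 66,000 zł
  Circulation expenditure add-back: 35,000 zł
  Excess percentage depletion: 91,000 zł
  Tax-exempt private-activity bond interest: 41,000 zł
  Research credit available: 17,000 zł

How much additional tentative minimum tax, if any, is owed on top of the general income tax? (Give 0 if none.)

93,215 zł

General income tax:
  152,000 zł × 10% = 15,200 zł
  68,000 zł × 20% = 13,600 zł
  59,000 zł × 29% = 17,110 zł
  → 45,910 zł
  Less research credit 17,000 zł → 28,910 zł

Tentative minimum tax:
  Adjusted income: 279,000 zł + 66,000 zł + 35,000 zł + 91,000 zł + 41,000 zł = 512,000 zł
  Exemption: 39,000 zł − 25% × (512,000 zł − 450,000 zł) = 39,000 zł − 15,500 zł = 23,500 zł
  Base: 512,000 zł − 23,500 zł = 488,500 zł
  488,500 zł × 25% = 122,125 zł

Excess of tentative minimum tax over general income tax: 122,125 zł − 28,910 zł = 93,215 zł.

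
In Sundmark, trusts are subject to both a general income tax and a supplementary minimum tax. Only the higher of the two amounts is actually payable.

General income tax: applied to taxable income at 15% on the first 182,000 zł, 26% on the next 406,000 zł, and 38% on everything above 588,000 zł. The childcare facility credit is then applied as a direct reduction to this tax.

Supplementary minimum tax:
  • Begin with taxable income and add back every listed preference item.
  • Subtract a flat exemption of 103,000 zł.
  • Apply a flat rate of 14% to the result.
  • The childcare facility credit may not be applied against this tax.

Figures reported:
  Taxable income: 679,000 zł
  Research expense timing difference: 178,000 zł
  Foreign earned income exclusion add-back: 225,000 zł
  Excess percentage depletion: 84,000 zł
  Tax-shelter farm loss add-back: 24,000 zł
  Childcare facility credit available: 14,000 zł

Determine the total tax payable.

Supplementary minimum tax:
  Adjusted income: 679,000 zł + 178,000 zł + 225,000 zł + 84,000 zł + 24,000 zł = 1,190,000 zł
  Less exemption 103,000 zł → base 1,087,000 zł
  1,087,000 zł × 14% = 152,180 zł

General income tax:
  182,000 zł × 15% = 27,300 zł
  406,000 zł × 26% = 105,560 zł
  91,000 zł × 38% = 34,580 zł
  → 167,440 zł
  Less childcare facility credit 14,000 zł → 153,440 zł

153,440 zł > 152,180 zł, so the general income tax governs.

153,440 zł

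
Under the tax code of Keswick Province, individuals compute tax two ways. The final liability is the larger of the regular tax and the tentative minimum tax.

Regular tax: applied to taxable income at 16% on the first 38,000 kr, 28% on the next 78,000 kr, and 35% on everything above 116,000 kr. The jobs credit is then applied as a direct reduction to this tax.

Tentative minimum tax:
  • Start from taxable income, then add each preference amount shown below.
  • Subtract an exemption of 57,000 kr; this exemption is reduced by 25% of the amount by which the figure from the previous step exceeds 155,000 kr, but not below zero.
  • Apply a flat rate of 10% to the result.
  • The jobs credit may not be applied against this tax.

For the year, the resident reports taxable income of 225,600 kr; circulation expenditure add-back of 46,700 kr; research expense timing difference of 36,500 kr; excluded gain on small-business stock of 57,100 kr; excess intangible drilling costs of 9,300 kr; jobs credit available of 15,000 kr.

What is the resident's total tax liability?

51,280 kr

Tentative minimum tax:
  Adjusted income: 225,600 kr + 46,700 kr + 36,500 kr + 57,100 kr + 9,300 kr = 375,200 kr
  Exemption: 57,000 kr − 25% × (375,200 kr − 155,000 kr) = 57,000 kr − 55,050 kr = 1,950 kr
  Base: 375,200 kr − 1,950 kr = 373,250 kr
  373,250 kr × 10% = 37,325 kr

Regular tax:
  38,000 kr × 16% = 6,080 kr
  78,000 kr × 28% = 21,840 kr
  109,600 kr × 35% = 38,360 kr
  → 66,280 kr
  Less jobs credit 15,000 kr → 51,280 kr

51,280 kr > 37,325 kr, so the regular tax governs.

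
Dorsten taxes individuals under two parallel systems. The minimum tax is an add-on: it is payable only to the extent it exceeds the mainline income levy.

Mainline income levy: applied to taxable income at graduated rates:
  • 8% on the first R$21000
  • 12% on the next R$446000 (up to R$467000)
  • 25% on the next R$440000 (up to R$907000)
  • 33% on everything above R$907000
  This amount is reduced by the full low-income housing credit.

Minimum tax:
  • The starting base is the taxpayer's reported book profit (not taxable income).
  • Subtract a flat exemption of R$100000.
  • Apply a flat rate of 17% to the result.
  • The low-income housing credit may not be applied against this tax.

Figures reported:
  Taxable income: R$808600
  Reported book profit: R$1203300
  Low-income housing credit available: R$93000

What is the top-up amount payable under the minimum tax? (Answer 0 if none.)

R$139961

Minimum tax:
  Base (reported book profit): R$1203300
  Less exemption R$100000 → base R$1103300
  R$1103300 × 17% = R$187561

Mainline income levy:
  R$21000 × 8% = R$1680
  R$446000 × 12% = R$53520
  R$341600 × 25% = R$85400
  → R$140600
  Less low-income housing credit R$93000 → R$47600

Excess of minimum tax over mainline income levy: R$187561 − R$47600 = R$139961.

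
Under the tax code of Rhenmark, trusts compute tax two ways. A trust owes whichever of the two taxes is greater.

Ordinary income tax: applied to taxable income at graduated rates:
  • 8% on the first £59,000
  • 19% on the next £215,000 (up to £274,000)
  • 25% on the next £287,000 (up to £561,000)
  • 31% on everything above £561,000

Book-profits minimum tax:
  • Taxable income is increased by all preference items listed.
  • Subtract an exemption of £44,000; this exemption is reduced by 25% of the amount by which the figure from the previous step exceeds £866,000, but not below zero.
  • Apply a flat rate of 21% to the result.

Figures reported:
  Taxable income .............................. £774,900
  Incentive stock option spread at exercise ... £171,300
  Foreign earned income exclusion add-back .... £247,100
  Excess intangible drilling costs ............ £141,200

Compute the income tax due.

£280,245

Ordinary income tax:
  £59,000 × 8% = £4,720
  £215,000 × 19% = £40,850
  £287,000 × 25% = £71,750
  £213,900 × 31% = £66,309
  → £183,629

Book-profits minimum tax:
  Adjusted income: £774,900 + £171,300 + £247,100 + £141,200 = £1,334,500
  Exemption: 25% × (£1,334,500 − £866,000) = £117,125 ≥ £44,000, so the exemption is fully phased out
  Base: £1,334,500 − £0 = £1,334,500
  £1,334,500 × 21% = £280,245

£280,245 > £183,629, so the book-profits minimum tax is the binding amount.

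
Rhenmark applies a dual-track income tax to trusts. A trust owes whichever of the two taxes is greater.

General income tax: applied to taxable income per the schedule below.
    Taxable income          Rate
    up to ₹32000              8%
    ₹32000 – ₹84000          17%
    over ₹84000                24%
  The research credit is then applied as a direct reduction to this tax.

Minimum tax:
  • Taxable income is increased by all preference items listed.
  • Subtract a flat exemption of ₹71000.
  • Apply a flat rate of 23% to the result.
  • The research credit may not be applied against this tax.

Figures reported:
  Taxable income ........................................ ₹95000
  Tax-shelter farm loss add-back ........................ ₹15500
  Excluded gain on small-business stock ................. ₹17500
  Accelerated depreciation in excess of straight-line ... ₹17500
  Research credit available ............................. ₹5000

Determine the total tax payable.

General income tax:
  ₹32000 × 8% = ₹2560
  ₹52000 × 17% = ₹8840
  ₹11000 × 24% = ₹2640
  → ₹14040
  Less research credit ₹5000 → ₹9040

Minimum tax:
  Adjusted income: ₹95000 + ₹15500 + ₹17500 + ₹17500 = ₹145500
  Less exemption ₹71000 → base ₹74500
  ₹74500 × 23% = ₹17135

₹17135 > ₹9040, so the minimum tax is the binding amount.

₹17135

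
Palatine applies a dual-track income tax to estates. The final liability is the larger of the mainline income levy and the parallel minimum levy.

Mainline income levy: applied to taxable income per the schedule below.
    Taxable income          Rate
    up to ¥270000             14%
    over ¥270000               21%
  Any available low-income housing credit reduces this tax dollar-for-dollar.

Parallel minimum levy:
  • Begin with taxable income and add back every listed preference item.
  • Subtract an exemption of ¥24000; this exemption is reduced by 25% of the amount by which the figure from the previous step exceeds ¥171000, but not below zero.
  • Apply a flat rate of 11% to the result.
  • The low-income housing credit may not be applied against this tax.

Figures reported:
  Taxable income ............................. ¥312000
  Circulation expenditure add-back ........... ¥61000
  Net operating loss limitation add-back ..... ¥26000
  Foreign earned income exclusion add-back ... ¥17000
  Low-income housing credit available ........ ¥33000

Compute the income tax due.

¥45760

Parallel minimum levy:
  Adjusted income: ¥312000 + ¥61000 + ¥26000 + ¥17000 = ¥416000
  Exemption: 25% × (¥416000 − ¥171000) = ¥61250 ≥ ¥24000, so the exemption is fully phased out
  Base: ¥416000 − ¥0 = ¥416000
  ¥416000 × 11% = ¥45760

Mainline income levy:
  ¥270000 × 14% = ¥37800
  ¥42000 × 21% = ¥8820
  → ¥46620
  Less low-income housing credit ¥33000 → ¥13620

¥45760 > ¥13620, so the parallel minimum levy is the binding amount.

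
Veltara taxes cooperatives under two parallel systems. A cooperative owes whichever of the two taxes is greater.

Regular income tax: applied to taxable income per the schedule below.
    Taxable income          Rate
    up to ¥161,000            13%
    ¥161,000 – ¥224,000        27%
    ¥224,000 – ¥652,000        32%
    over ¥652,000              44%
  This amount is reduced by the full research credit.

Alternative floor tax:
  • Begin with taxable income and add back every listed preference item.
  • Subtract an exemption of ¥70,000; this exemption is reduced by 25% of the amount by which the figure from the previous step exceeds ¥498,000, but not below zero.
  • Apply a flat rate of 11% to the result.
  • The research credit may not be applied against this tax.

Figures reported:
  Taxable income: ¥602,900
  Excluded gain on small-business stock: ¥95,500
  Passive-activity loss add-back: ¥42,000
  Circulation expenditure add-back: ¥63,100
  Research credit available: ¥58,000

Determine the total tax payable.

Alternative floor tax:
  Adjusted income: ¥602,900 + ¥95,500 + ¥42,000 + ¥63,100 = ¥803,500
  Exemption: 25% × (¥803,500 − ¥498,000) = ¥76,375 ≥ ¥70,000, so the exemption is fully phased out
  Base: ¥803,500 − ¥0 = ¥803,500
  ¥803,500 × 11% = ¥88,385

Regular income tax:
  ¥161,000 × 13% = ¥20,930
  ¥63,000 × 27% = ¥17,010
  ¥378,900 × 32% = ¥121,248
  → ¥159,188
  Less research credit ¥58,000 → ¥101,188

¥101,188 > ¥88,385, so the regular income tax governs.

¥101,188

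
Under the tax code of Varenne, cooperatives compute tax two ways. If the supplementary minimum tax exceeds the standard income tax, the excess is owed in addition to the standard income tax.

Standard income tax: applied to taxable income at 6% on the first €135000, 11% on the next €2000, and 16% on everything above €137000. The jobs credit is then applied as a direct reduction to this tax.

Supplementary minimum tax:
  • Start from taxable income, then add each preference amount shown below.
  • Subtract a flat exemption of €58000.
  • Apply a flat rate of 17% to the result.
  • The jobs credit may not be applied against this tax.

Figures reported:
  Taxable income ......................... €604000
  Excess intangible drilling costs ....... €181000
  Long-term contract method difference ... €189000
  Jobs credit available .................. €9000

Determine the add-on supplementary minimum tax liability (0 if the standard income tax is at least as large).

€81680

Standard income tax:
  €135000 × 6% = €8100
  €2000 × 11% = €220
  €467000 × 16% = €74720
  → €83040
  Less jobs credit €9000 → €74040

Supplementary minimum tax:
  Adjusted income: €604000 + €181000 + €189000 = €974000
  Less exemption €58000 → base €916000
  €916000 × 17% = €155720

Excess of supplementary minimum tax over standard income tax: €155720 − €74040 = €81680.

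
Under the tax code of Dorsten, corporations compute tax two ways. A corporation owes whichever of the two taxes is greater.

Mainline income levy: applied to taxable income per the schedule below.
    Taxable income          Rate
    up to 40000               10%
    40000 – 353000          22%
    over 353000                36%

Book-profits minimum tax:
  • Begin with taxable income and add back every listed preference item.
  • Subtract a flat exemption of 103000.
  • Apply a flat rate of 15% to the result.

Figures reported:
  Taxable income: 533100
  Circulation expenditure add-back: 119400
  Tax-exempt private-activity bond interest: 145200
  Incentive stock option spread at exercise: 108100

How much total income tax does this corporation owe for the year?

Book-profits minimum tax:
  Adjusted income: 533100 + 119400 + 145200 + 108100 = 905800
  Less exemption 103000 → base 802800
  802800 × 15% = 120420

Mainline income levy:
  40000 × 10% = 4000
  313000 × 22% = 68860
  180100 × 36% = 64836
  → 137696

137696 > 120420, so the mainline income levy governs.

137696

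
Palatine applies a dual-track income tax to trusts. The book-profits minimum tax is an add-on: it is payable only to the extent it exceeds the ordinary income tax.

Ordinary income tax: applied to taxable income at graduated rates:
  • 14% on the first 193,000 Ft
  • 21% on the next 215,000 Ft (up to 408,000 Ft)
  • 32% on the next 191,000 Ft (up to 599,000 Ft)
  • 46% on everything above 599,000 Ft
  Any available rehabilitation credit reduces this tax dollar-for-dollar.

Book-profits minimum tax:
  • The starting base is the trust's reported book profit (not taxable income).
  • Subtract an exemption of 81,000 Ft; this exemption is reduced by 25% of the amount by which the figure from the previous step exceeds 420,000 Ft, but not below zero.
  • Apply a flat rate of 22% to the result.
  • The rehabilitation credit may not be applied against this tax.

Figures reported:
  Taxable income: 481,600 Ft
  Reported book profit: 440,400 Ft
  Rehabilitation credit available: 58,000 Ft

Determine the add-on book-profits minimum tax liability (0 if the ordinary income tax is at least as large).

42,468 Ft

Book-profits minimum tax:
  Base (reported book profit): 440,400 Ft
  Exemption: 81,000 Ft − 25% × (440,400 Ft − 420,000 Ft) = 81,000 Ft − 5,100 Ft = 75,900 Ft
  Base: 440,400 Ft − 75,900 Ft = 364,500 Ft
  364,500 Ft × 22% = 80,190 Ft

Ordinary income tax:
  193,000 Ft × 14% = 27,020 Ft
  215,000 Ft × 21% = 45,150 Ft
  73,600 Ft × 32% = 23,552 Ft
  → 95,722 Ft
  Less rehabilitation credit 58,000 Ft → 37,722 Ft

Excess of book-profits minimum tax over ordinary income tax: 80,190 Ft − 37,722 Ft = 42,468 Ft.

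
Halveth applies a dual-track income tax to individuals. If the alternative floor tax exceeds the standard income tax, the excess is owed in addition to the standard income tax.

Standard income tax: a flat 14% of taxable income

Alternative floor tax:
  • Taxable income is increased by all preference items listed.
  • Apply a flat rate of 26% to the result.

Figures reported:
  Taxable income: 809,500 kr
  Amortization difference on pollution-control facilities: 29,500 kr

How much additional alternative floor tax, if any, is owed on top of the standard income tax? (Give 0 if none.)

Alternative floor tax:
  Adjusted income: 809,500 kr + 29,500 kr = 839,000 kr
  839,000 kr × 26% = 218,140 kr

Standard income tax:
  809,500 kr × 14% = 113,330 kr

Excess of alternative floor tax over standard income tax: 218,140 kr − 113,330 kr = 104,810 kr.

104,810 kr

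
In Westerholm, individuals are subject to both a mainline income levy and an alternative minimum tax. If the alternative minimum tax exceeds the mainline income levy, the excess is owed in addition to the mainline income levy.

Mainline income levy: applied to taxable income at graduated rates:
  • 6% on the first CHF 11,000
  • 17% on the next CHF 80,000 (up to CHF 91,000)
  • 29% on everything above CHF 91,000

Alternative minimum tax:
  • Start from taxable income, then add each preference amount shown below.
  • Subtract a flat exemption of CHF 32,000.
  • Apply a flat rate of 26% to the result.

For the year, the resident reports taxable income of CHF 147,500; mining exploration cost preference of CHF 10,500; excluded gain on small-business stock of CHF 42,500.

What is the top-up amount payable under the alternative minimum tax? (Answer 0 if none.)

Mainline income levy:
  CHF 11,000 × 6% = CHF 660
  CHF 80,000 × 17% = CHF 13,600
  CHF 56,500 × 29% = CHF 16,385
  → CHF 30,645

Alternative minimum tax:
  Adjusted income: CHF 147,500 + CHF 10,500 + CHF 42,500 = CHF 200,500
  Less exemption CHF 32,000 → base CHF 168,500
  CHF 168,500 × 26% = CHF 43,810

Excess of alternative minimum tax over mainline income levy: CHF 43,810 − CHF 30,645 = CHF 13,165.

CHF 13,165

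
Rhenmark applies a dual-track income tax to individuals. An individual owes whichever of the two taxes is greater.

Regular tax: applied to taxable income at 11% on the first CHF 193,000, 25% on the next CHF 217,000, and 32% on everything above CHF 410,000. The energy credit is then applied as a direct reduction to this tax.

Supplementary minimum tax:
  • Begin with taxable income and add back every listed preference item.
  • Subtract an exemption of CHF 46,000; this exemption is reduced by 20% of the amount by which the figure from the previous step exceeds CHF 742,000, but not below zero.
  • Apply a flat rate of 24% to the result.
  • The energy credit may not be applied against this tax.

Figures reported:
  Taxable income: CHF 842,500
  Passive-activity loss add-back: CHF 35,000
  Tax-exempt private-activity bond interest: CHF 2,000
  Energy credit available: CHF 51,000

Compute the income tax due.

CHF 206,640

Regular tax:
  CHF 193,000 × 11% = CHF 21,230
  CHF 217,000 × 25% = CHF 54,250
  CHF 432,500 × 32% = CHF 138,400
  → CHF 213,880
  Less energy credit CHF 51,000 → CHF 162,880

Supplementary minimum tax:
  Adjusted income: CHF 842,500 + CHF 35,000 + CHF 2,000 = CHF 879,500
  Exemption: CHF 46,000 − 20% × (CHF 879,500 − CHF 742,000) = CHF 46,000 − CHF 27,500 = CHF 18,500
  Base: CHF 879,500 − CHF 18,500 = CHF 861,000
  CHF 861,000 × 24% = CHF 206,640

CHF 206,640 > CHF 162,880, so the supplementary minimum tax is the binding amount.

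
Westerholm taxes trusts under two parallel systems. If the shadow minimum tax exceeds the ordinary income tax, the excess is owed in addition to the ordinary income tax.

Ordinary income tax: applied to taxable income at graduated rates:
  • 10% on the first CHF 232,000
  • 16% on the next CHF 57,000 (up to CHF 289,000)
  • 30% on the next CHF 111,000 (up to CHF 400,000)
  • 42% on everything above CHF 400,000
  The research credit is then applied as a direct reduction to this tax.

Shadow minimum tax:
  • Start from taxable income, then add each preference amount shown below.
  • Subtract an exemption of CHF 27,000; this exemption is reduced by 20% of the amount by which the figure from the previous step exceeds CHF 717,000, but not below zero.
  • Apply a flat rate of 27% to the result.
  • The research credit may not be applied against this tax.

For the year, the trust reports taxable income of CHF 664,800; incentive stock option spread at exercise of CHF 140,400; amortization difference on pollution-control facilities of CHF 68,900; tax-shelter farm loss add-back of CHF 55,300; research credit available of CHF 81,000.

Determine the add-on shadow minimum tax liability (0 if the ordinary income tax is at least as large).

Ordinary income tax:
  CHF 232,000 × 10% = CHF 23,200
  CHF 57,000 × 16% = CHF 9,120
  CHF 111,000 × 30% = CHF 33,300
  CHF 264,800 × 42% = CHF 111,216
  → CHF 176,836
  Less research credit CHF 81,000 → CHF 95,836

Shadow minimum tax:
  Adjusted income: CHF 664,800 + CHF 140,400 + CHF 68,900 + CHF 55,300 = CHF 929,400
  Exemption: 20% × (CHF 929,400 − CHF 717,000) = CHF 42,480 ≥ CHF 27,000, so the exemption is fully phased out
  Base: CHF 929,400 − CHF 0 = CHF 929,400
  CHF 929,400 × 27% = CHF 250,938

Excess of shadow minimum tax over ordinary income tax: CHF 250,938 − CHF 95,836 = CHF 155,102.

CHF 155,102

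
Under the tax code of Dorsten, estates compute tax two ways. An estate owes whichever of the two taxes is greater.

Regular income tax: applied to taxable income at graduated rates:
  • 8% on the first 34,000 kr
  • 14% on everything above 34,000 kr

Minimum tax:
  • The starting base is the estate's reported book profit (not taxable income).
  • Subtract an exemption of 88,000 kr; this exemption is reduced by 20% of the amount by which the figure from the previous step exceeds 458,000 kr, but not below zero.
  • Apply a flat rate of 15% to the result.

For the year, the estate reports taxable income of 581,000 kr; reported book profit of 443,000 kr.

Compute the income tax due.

79,300 kr

Minimum tax:
  Base (reported book profit): 443,000 kr
  Exemption: 443,000 kr ≤ 458,000 kr, so full 88,000 kr applies
  Base: 443,000 kr − 88,000 kr = 355,000 kr
  355,000 kr × 15% = 53,250 kr

Regular income tax:
  34,000 kr × 8% = 2,720 kr
  547,000 kr × 14% = 76,580 kr
  → 79,300 kr

79,300 kr > 53,250 kr, so the regular income tax governs.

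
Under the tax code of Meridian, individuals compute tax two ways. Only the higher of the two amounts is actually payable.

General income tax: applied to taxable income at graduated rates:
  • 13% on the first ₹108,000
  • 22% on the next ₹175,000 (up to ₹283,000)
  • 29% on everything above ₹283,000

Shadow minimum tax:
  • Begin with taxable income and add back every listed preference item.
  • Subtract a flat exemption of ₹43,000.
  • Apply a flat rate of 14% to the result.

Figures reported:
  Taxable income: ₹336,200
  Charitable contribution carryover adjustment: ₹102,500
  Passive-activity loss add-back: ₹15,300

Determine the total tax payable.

Shadow minimum tax:
  Adjusted income: ₹336,200 + ₹102,500 + ₹15,300 = ₹454,000
  Less exemption ₹43,000 → base ₹411,000
  ₹411,000 × 14% = ₹57,540

General income tax:
  ₹108,000 × 13% = ₹14,040
  ₹175,000 × 22% = ₹38,500
  ₹53,200 × 29% = ₹15,428
  → ₹67,968

₹67,968 > ₹57,540, so the general income tax governs.

₹67,968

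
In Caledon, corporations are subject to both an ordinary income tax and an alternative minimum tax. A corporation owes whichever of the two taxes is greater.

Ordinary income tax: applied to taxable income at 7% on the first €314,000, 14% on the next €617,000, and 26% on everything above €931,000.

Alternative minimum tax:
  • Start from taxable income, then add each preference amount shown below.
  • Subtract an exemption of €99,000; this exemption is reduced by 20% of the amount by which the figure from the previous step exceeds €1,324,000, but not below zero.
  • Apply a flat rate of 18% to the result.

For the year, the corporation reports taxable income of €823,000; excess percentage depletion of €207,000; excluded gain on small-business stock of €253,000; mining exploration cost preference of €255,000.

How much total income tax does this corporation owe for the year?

€266,724

Alternative minimum tax:
  Adjusted income: €823,000 + €207,000 + €253,000 + €255,000 = €1,538,000
  Exemption: €99,000 − 20% × (€1,538,000 − €1,324,000) = €99,000 − €42,800 = €56,200
  Base: €1,538,000 − €56,200 = €1,481,800
  €1,481,800 × 18% = €266,724

Ordinary income tax:
  €314,000 × 7% = €21,980
  €509,000 × 14% = €71,260
  → €93,240

€266,724 > €93,240, so the alternative minimum tax is the binding amount.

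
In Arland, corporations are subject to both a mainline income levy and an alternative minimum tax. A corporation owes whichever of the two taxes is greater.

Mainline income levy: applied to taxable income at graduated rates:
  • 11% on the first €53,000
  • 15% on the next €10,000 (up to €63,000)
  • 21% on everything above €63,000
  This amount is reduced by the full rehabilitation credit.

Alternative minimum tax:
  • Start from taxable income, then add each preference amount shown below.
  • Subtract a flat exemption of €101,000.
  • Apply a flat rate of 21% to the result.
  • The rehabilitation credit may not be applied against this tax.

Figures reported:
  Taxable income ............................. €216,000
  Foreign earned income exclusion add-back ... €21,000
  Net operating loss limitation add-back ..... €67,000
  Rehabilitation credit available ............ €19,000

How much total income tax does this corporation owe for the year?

€42,630

Alternative minimum tax:
  Adjusted income: €216,000 + €21,000 + €67,000 = €304,000
  Less exemption €101,000 → base €203,000
  €203,000 × 21% = €42,630

Mainline income levy:
  €53,000 × 11% = €5,830
  €10,000 × 15% = €1,500
  €153,000 × 21% = €32,130
  → €39,460
  Less rehabilitation credit €19,000 → €20,460

€42,630 > €20,460, so the alternative minimum tax is the binding amount.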